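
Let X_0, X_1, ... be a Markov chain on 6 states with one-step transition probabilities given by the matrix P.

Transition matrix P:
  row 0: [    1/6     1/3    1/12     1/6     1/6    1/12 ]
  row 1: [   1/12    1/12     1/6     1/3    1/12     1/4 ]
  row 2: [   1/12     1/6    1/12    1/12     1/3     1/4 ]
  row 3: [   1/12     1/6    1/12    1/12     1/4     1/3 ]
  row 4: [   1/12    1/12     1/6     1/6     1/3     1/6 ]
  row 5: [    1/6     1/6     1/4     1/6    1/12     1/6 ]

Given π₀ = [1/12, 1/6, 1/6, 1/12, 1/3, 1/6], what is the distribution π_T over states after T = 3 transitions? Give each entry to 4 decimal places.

t=0: π = [0.0833, 0.1667, 0.1667, 0.0833, 0.3333, 0.1667]
t=1: π = [0.1042, 0.1389, 0.1528, 0.1736, 0.2292, 0.2014]
t=2: π = [0.1088, 0.1534, 0.1476, 0.1626, 0.2164, 0.2112]
t=3: π = [0.1100, 0.1540, 0.1494, 0.1664, 0.2105, 0.2098]

π = [0.1100, 0.1540, 0.1494, 0.1664, 0.2105, 0.2098]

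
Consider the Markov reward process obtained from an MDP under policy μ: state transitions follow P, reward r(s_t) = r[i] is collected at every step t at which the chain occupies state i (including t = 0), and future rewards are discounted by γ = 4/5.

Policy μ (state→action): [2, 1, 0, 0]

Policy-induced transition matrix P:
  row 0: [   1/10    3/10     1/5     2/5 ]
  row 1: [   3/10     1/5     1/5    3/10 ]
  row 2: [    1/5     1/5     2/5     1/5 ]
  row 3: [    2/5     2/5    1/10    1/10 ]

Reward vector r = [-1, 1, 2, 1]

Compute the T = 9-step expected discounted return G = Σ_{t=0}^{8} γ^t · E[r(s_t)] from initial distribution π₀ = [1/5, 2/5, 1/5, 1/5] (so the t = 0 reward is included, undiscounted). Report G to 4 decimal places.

t=0: π = [0.2000, 0.4000, 0.2000, 0.2000], E[r] = 0.8000, γ^t·E[r] = 0.800000, running G = 0.800000
t=1: π = [0.2600, 0.2600, 0.2200, 0.2600], E[r] = 0.7000, γ^t·E[r] = 0.560000, running G = 1.360000
t=2: π = [0.2520, 0.2780, 0.2180, 0.2520], E[r] = 0.7140, γ^t·E[r] = 0.456960, running G = 1.816960
t=3: π = [0.2530, 0.2756, 0.2184, 0.2530], E[r] = 0.7124, γ^t·E[r] = 0.364749, running G = 2.181709
t=4: π = [0.2529, 0.2759, 0.2184, 0.2529], E[r] = 0.7127, γ^t·E[r] = 0.291906, running G = 2.473614
t=5: π = [0.2529, 0.2759, 0.2184, 0.2529], E[r] = 0.7126, γ^t·E[r] = 0.233517, running G = 2.707132
t=6: π = [0.2529, 0.2759, 0.2184, 0.2529], E[r] = 0.7126, γ^t·E[r] = 0.186815, running G = 2.893947
t=7: π = [0.2529, 0.2759, 0.2184, 0.2529], E[r] = 0.7126, γ^t·E[r] = 0.149452, running G = 3.043399
t=8: π = [0.2529, 0.2759, 0.2184, 0.2529], E[r] = 0.7126, γ^t·E[r] = 0.119562, running G = 3.162961

G = 3.1630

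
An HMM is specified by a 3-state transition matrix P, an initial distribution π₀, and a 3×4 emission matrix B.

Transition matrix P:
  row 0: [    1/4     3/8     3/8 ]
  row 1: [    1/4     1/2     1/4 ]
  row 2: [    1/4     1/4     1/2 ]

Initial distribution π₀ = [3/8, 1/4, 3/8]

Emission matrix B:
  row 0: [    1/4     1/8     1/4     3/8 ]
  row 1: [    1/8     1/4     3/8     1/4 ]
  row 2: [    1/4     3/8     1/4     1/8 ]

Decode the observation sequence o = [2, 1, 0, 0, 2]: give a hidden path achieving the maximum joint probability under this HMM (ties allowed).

path = [2, 2, 2, 2, 2]

t=0: δ = [9.375e-02, 9.375e-02, 9.375e-02]  (obs o_0=2)
t=1: δ = [2.930e-03, 1.172e-02, 1.758e-02]  ψ = [0, 1, 2]  (obs o_1=1)
t=2: δ = [1.099e-03, 7.324e-04, 2.197e-03]  ψ = [2, 1, 2]  (obs o_2=0)
t=3: δ = [1.373e-04, 6.866e-05, 2.747e-04]  ψ = [2, 2, 2]  (obs o_3=0)
t=4: δ = [1.717e-05, 2.575e-05, 3.433e-05]  ψ = [2, 2, 2]  (obs o_4=2)
backtrack: best end state = 2; path = [2, 2, 2, 2, 2]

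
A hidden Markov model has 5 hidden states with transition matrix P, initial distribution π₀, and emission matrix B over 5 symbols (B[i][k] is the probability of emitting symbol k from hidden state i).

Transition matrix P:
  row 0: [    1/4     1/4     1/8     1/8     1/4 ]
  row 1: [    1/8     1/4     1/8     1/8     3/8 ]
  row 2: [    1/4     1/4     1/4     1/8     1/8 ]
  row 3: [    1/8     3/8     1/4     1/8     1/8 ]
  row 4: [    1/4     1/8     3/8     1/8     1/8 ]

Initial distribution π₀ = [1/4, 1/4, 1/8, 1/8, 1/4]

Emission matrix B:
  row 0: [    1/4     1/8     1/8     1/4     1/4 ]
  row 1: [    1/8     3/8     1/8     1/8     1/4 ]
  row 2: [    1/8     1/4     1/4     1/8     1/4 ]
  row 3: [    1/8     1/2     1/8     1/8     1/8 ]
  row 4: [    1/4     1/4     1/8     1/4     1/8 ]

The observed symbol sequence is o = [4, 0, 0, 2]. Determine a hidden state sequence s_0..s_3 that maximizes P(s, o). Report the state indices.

t=0: δ = [6.250e-02, 6.250e-02, 3.125e-02, 1.562e-02, 3.125e-02]  (obs o_0=4)
t=1: δ = [3.906e-03, 1.953e-03, 1.465e-03, 9.766e-04, 5.859e-03]  ψ = [0, 0, 4, 0, 1]  (obs o_1=0)
t=2: δ = [3.662e-04, 1.221e-04, 2.747e-04, 9.155e-05, 2.441e-04]  ψ = [4, 0, 4, 4, 0]  (obs o_2=0)
t=3: δ = [1.144e-05, 1.144e-05, 2.289e-05, 5.722e-06, 1.144e-05]  ψ = [0, 0, 4, 0, 0]  (obs o_3=2)
backtrack: best end state = 2; path = [0, 0, 4, 2]

path = [0, 0, 4, 2]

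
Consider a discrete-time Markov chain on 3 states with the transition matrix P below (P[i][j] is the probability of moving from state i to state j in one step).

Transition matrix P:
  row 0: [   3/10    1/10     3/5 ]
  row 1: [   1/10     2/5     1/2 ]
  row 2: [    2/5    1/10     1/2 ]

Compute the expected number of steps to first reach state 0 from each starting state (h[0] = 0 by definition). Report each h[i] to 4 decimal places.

First-step conditioning: h[0] = 0; for i ≠ 0, h[i] = 1 + Σ_k P[i][k]·h[k].
  h[1] = 1 + 2/5·h[1] + 1/2·h[2]
  h[2] = 1 + 1/10·h[1] + 1/2·h[2]
Solving the 2×2 linear system over states ≠ 0 gives exactly h = [0, 4, 14/5] (h[0] = 0 is the target).

h = [0.0000, 4.0000, 2.8000]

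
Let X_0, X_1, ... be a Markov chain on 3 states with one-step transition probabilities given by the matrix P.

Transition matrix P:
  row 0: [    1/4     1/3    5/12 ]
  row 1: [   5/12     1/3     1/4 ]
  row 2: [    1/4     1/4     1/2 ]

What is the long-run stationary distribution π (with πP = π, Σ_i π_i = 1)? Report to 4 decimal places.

π = [0.3000, 0.3000, 0.4000]

Balance equations π_j = Σ_i π_i·P[i][j]:
  π_0 = 1/4·π_0 + 5/12·π_1 + 1/4·π_2
  π_1 = 1/3·π_0 + 1/3·π_1 + 1/4·π_2
  normalize: π_0 + π_1 + π_2 = 1
Solving the linear system gives exactly π = [3/10, 3/10, 2/5].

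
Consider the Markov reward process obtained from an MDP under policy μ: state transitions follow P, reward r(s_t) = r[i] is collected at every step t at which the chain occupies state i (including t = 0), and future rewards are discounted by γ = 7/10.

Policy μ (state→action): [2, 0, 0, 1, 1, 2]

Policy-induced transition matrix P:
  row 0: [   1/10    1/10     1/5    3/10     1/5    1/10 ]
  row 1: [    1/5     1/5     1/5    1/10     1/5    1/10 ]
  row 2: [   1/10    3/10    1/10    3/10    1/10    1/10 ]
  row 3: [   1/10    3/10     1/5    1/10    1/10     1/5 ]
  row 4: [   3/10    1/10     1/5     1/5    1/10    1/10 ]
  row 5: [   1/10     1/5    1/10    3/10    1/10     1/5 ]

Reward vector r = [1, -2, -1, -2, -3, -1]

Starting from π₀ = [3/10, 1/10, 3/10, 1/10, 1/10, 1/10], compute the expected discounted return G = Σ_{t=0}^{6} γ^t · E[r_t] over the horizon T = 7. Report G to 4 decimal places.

t=0: π = [0.3000, 0.1000, 0.3000, 0.1000, 0.1000, 0.1000], E[r] = -0.8000, γ^t·E[r] = -0.800000, running G = -0.800000
t=1: π = [0.1300, 0.2000, 0.1600, 0.2500, 0.1400, 0.1200], E[r] = -1.4700, γ^t·E[r] = -1.029000, running G = -1.829000
t=2: π = [0.1480, 0.2140, 0.1720, 0.1960, 0.1330, 0.1370], E[r] = -1.3800, γ^t·E[r] = -0.676200, running G = -2.505200
t=3: π = [0.1480, 0.2087, 0.1691, 0.2047, 0.1362, 0.1333], E[r] = -1.3898, γ^t·E[r] = -0.476701, running G = -2.981901
t=4: π = [0.1481, 0.2090, 0.1698, 0.2037, 0.1357, 0.1338], E[r] = -1.3878, γ^t·E[r] = -0.333206, running G = -3.315107
t=5: π = [0.1480, 0.2090, 0.1696, 0.2039, 0.1357, 0.1338], E[r] = -1.3882, γ^t·E[r] = -0.233319, running G = -3.548426
t=6: π = [0.1480, 0.2090, 0.1697, 0.2039, 0.1357, 0.1338], E[r] = -1.3882, γ^t·E[r] = -0.163316, running G = -3.711742

G = -3.7117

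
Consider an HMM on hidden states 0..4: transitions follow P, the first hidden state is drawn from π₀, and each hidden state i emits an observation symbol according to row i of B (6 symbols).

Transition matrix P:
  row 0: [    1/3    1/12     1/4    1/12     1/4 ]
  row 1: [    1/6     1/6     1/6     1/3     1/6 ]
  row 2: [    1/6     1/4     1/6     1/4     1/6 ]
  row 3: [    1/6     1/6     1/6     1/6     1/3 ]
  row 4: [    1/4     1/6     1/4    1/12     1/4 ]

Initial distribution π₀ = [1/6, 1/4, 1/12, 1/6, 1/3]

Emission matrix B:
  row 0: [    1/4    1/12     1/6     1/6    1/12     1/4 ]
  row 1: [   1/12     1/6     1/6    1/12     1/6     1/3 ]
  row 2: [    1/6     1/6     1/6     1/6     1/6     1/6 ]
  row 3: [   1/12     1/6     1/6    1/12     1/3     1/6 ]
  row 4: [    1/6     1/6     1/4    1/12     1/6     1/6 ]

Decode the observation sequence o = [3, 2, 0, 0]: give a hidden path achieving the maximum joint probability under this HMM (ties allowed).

path = [0, 0, 0, 0]

t=0: δ = [2.778e-02, 2.083e-02, 1.389e-02, 1.389e-02, 2.778e-02]  (obs o_0=3)
t=1: δ = [1.543e-03, 7.716e-04, 1.157e-03, 1.157e-03, 1.736e-03]  ψ = [0, 4, 0, 1, 0]  (obs o_1=2)
t=2: δ = [1.286e-04, 2.411e-05, 7.234e-05, 2.411e-05, 7.234e-05]  ψ = [0, 2, 4, 2, 4]  (obs o_2=0)
t=3: δ = [1.072e-05, 1.507e-06, 5.358e-06, 1.507e-06, 5.358e-06]  ψ = [0, 2, 0, 2, 0]  (obs o_3=0)
backtrack: best end state = 0; path = [0, 0, 0, 0]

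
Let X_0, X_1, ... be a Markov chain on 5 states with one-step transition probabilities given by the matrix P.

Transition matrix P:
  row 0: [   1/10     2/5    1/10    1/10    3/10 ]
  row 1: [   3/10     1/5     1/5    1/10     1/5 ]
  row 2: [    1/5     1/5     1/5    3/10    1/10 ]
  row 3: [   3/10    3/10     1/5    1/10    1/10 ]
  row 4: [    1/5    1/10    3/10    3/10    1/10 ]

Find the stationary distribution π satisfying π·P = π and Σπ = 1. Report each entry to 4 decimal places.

π = [0.2197, 0.2444, 0.1949, 0.1726, 0.1684]

Balance equations π_j = Σ_i π_i·P[i][j]:
  π_0 = 1/10·π_0 + 3/10·π_1 + 1/5·π_2 + 3/10·π_3 + 1/5·π_4
  π_1 = 2/5·π_0 + 1/5·π_1 + 1/5·π_2 + 3/10·π_3 + 1/10·π_4
  π_2 = 1/10·π_0 + 1/5·π_1 + 1/5·π_2 + 1/5·π_3 + 3/10·π_4
  π_3 = 1/10·π_0 + 1/10·π_1 + 3/10·π_2 + 1/10·π_3 + 3/10·π_4
  normalize: π_0 + π_1 + π_2 + π_3 + π_4 = 1
Solving the linear system gives exactly π = [2987/13594, 1661/6797, 2649/13594, 2347/13594, 327/1942].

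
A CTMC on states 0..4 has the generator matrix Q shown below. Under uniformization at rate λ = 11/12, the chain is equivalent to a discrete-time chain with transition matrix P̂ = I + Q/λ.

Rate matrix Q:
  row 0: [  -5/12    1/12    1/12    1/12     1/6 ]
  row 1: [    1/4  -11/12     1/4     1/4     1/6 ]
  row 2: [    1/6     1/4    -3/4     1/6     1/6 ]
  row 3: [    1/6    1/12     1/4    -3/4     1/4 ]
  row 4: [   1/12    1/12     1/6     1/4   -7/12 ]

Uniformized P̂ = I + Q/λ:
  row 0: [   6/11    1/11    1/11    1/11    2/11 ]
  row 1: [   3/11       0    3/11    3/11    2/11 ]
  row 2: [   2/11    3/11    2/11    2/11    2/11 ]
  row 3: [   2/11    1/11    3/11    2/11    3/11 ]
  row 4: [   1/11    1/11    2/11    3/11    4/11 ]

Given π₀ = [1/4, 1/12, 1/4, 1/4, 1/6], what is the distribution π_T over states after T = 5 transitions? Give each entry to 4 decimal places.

π = [0.2674, 0.1142, 0.1851, 0.1900, 0.2433]

t=0: π = [0.2500, 0.0833, 0.2500, 0.2500, 0.1667]
t=1: π = [0.2652, 0.1288, 0.1894, 0.1818, 0.2348]
t=2: π = [0.2686, 0.1136, 0.1860, 0.1908, 0.2410]
t=3: π = [0.2679, 0.1144, 0.1851, 0.1896, 0.2430]
t=4: π = [0.2675, 0.1142, 0.1851, 0.1900, 0.2432]
t=5: π = [0.2674, 0.1142, 0.1851, 0.1900, 0.2433]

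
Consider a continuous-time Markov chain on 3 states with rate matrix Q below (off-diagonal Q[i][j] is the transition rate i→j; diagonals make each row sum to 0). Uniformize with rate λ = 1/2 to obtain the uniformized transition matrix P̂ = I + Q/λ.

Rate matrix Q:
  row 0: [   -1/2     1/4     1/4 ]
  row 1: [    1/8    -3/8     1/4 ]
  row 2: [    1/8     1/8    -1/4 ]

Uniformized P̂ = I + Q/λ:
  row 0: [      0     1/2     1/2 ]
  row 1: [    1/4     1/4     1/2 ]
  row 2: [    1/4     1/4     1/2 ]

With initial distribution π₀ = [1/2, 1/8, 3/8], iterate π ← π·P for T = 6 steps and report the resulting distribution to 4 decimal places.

π = [0.2001, 0.2999, 0.5000]

t=0: π = [0.5000, 0.1250, 0.3750]
t=1: π = [0.1250, 0.3750, 0.5000]
t=2: π = [0.2188, 0.2813, 0.5000]
t=3: π = [0.1953, 0.3047, 0.5000]
t=4: π = [0.2012, 0.2988, 0.5000]
t=5: π = [0.1997, 0.3003, 0.5000]
t=6: π = [0.2001, 0.2999, 0.5000]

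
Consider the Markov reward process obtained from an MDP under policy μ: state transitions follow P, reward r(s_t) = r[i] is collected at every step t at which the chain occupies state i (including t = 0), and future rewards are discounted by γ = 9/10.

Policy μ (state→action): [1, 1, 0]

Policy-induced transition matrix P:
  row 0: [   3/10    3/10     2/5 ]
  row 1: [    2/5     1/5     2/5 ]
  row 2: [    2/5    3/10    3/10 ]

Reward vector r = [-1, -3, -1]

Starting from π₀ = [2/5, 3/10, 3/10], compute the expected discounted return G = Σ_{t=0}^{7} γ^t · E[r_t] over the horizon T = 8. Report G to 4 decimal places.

t=0: π = [0.4000, 0.3000, 0.3000], E[r] = -1.6000, γ^t·E[r] = -1.600000, running G = -1.600000
t=1: π = [0.3600, 0.2700, 0.3700], E[r] = -1.5400, γ^t·E[r] = -1.386000, running G = -2.986000
t=2: π = [0.3640, 0.2730, 0.3630], E[r] = -1.5460, γ^t·E[r] = -1.252260, running G = -4.238260
t=3: π = [0.3636, 0.2727, 0.3637], E[r] = -1.5454, γ^t·E[r] = -1.126597, running G = -5.364857
t=4: π = [0.3636, 0.2727, 0.3636], E[r] = -1.5455, γ^t·E[r] = -1.013976, running G = -6.378833
t=5: π = [0.3636, 0.2727, 0.3636], E[r] = -1.5455, γ^t·E[r] = -0.912575, running G = -7.291408
t=6: π = [0.3636, 0.2727, 0.3636], E[r] = -1.5455, γ^t·E[r] = -0.821318, running G = -8.112726
t=7: π = [0.3636, 0.2727, 0.3636], E[r] = -1.5455, γ^t·E[r] = -0.739186, running G = -8.851912

G = -8.8519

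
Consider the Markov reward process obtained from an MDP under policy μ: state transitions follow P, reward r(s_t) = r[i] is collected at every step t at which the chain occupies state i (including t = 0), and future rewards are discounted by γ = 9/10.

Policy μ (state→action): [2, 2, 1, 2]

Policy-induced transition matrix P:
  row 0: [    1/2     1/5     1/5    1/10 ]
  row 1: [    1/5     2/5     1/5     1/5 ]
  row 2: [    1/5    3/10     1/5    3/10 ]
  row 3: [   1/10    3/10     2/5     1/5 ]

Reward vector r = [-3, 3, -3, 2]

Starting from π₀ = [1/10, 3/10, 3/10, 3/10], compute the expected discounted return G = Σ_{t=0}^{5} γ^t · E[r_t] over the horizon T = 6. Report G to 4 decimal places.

t=0: π = [0.1000, 0.3000, 0.3000, 0.3000], E[r] = 0.3000, γ^t·E[r] = 0.300000, running G = 0.300000
t=1: π = [0.2000, 0.3200, 0.2600, 0.2200], E[r] = 0.0200, γ^t·E[r] = 0.018000, running G = 0.318000
t=2: π = [0.2380, 0.3120, 0.2440, 0.2060], E[r] = -0.0980, γ^t·E[r] = -0.079380, running G = 0.238620
t=3: π = [0.2508, 0.3074, 0.2412, 0.2006], E[r] = -0.1526, γ^t·E[r] = -0.111245, running G = 0.127375
t=4: π = [0.2552, 0.3057, 0.2401, 0.1990], E[r] = -0.1708, γ^t·E[r] = -0.112088, running G = 0.015286
t=5: π = [0.2567, 0.3050, 0.2398, 0.1985], E[r] = -0.1772, γ^t·E[r] = -0.104660, running G = -0.089373

G = -0.0894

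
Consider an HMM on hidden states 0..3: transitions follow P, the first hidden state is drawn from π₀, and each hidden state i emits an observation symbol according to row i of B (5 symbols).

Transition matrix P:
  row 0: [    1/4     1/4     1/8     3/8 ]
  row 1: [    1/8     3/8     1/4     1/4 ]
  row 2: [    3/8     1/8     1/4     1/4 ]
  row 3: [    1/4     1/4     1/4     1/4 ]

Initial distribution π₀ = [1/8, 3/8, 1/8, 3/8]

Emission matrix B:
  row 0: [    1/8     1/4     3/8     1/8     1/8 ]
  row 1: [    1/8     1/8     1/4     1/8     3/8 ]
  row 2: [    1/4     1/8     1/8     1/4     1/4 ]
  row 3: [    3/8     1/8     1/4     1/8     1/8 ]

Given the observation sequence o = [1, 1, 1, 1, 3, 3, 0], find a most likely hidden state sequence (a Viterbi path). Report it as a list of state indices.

path = [3, 0, 0, 3, 2, 0, 3]

t=0: δ = [3.125e-02, 4.688e-02, 1.562e-02, 4.688e-02]  (obs o_0=1)
t=1: δ = [2.930e-03, 2.197e-03, 1.465e-03, 1.465e-03]  ψ = [3, 1, 1, 0]  (obs o_1=1)
t=2: δ = [1.831e-04, 1.030e-04, 6.866e-05, 1.373e-04]  ψ = [0, 1, 1, 0]  (obs o_2=1)
t=3: δ = [1.144e-05, 5.722e-06, 4.292e-06, 8.583e-06]  ψ = [0, 0, 3, 0]  (obs o_3=1)
t=4: δ = [3.576e-07, 3.576e-07, 5.364e-07, 5.364e-07]  ψ = [0, 0, 3, 0]  (obs o_4=3)
t=5: δ = [2.515e-08, 1.676e-08, 3.353e-08, 1.676e-08]  ψ = [2, 1, 2, 0]  (obs o_5=3)
t=6: δ = [1.572e-09, 7.858e-10, 2.095e-09, 3.536e-09]  ψ = [2, 0, 2, 0]  (obs o_6=0)
backtrack: best end state = 3; path = [3, 0, 0, 3, 2, 0, 3]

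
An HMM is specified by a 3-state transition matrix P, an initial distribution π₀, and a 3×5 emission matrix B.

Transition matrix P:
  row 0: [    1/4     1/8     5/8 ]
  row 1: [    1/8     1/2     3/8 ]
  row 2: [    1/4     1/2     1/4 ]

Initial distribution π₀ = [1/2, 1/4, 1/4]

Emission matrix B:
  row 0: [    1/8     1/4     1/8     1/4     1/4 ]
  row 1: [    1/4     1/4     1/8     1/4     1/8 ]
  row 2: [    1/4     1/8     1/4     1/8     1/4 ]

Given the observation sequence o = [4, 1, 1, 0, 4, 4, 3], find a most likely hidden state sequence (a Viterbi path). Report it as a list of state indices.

t=0: δ = [1.250e-01, 3.125e-02, 6.250e-02]  (obs o_0=4)
t=1: δ = [7.812e-03, 7.812e-03, 9.766e-03]  ψ = [0, 2, 0]  (obs o_1=1)
t=2: δ = [6.104e-04, 1.221e-03, 6.104e-04]  ψ = [2, 2, 0]  (obs o_2=1)
t=3: δ = [1.907e-05, 1.526e-04, 1.144e-04]  ψ = [0, 1, 1]  (obs o_3=0)
t=4: δ = [7.153e-06, 9.537e-06, 1.431e-05]  ψ = [2, 1, 1]  (obs o_4=4)
t=5: δ = [8.941e-07, 8.941e-07, 1.118e-06]  ψ = [2, 2, 0]  (obs o_5=4)
t=6: δ = [6.985e-08, 1.397e-07, 6.985e-08]  ψ = [2, 2, 0]  (obs o_6=3)
backtrack: best end state = 1; path = [0, 2, 1, 2, 0, 2, 1]

path = [0, 2, 1, 2, 0, 2, 1]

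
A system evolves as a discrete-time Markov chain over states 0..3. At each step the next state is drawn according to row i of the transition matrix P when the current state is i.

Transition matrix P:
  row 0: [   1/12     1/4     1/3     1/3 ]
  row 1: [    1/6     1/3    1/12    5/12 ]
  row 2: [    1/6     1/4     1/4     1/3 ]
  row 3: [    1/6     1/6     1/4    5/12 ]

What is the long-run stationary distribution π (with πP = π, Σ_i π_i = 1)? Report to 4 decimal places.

π = [0.1538, 0.2377, 0.2232, 0.3852]

Balance equations π_j = Σ_i π_i·P[i][j]:
  π_0 = 1/12·π_0 + 1/6·π_1 + 1/6·π_2 + 1/6·π_3
  π_1 = 1/4·π_0 + 1/3·π_1 + 1/4·π_2 + 1/6·π_3
  π_2 = 1/3·π_0 + 1/12·π_1 + 1/4·π_2 + 1/4·π_3
  normalize: π_0 + π_1 + π_2 + π_3 = 1
Solving the linear system gives exactly π = [2/13, 29/122, 177/793, 47/122].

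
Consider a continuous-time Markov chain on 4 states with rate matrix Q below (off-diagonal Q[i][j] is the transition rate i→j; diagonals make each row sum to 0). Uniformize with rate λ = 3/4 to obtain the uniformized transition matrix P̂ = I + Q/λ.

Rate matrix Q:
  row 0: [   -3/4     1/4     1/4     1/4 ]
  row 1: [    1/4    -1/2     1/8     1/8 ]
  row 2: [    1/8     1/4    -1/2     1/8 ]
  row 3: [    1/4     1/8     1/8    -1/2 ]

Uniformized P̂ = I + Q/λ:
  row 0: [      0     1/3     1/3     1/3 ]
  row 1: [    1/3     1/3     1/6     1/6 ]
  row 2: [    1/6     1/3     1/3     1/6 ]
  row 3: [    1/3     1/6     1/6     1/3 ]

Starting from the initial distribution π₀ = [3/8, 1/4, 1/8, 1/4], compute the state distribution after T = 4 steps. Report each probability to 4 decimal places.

π = [0.2202, 0.2924, 0.2436, 0.2437]

t=0: π = [0.3750, 0.2500, 0.1250, 0.2500]
t=1: π = [0.1875, 0.2917, 0.2500, 0.2708]
t=2: π = [0.2292, 0.2882, 0.2396, 0.2431]
t=3: π = [0.2170, 0.2928, 0.2448, 0.2454]
t=4: π = [0.2202, 0.2924, 0.2436, 0.2437]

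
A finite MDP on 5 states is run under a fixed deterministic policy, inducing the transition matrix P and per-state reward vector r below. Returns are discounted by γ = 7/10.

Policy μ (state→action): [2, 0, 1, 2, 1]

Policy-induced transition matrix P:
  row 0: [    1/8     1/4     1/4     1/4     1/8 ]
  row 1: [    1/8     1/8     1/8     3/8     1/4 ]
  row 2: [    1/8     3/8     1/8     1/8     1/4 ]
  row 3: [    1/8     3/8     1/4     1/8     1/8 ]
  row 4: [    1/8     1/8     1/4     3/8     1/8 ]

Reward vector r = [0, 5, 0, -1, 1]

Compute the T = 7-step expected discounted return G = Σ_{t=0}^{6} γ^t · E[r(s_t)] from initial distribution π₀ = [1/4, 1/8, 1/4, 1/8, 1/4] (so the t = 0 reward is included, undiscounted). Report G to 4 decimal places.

G = 3.1922

t=0: π = [0.2500, 0.1250, 0.2500, 0.1250, 0.2500], E[r] = 0.7500, γ^t·E[r] = 0.750000, running G = 0.750000
t=1: π = [0.1250, 0.2500, 0.2031, 0.2500, 0.1719], E[r] = 1.1719, γ^t·E[r] = 0.820313, running G = 1.570313
t=2: π = [0.1250, 0.2539, 0.1934, 0.2461, 0.1816], E[r] = 1.2051, γ^t·E[r] = 0.590488, running G = 2.160801
t=3: π = [0.1250, 0.2505, 0.1941, 0.2495, 0.1809], E[r] = 1.1838, γ^t·E[r] = 0.406056, running G = 2.566857
t=4: π = [0.1250, 0.2515, 0.1944, 0.2485, 0.1806], E[r] = 1.1897, γ^t·E[r] = 0.285654, running G = 2.852511
t=5: π = [0.1250, 0.2514, 0.1943, 0.2486, 0.1807], E[r] = 1.1888, γ^t·E[r] = 0.199809, running G = 3.052320
t=6: π = [0.1250, 0.2514, 0.1943, 0.2486, 0.1807], E[r] = 1.1888, γ^t·E[r] = 0.139862, running G = 3.192182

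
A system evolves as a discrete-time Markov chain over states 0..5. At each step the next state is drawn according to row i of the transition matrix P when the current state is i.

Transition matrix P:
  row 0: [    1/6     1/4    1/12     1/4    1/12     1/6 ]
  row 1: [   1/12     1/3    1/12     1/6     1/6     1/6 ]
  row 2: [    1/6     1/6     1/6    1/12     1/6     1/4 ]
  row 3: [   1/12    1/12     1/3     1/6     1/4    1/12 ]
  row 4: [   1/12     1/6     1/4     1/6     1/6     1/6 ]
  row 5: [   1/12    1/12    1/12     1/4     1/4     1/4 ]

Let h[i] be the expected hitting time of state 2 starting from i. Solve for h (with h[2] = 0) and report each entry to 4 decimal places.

First-step conditioning: h[2] = 0; for i ≠ 2, h[i] = 1 + Σ_k P[i][k]·h[k].
  h[0] = 1 + 1/6·h[0] + 1/4·h[1] + 1/4·h[3] + 1/12·h[4] + 1/6·h[5]
  h[1] = 1 + 1/12·h[0] + 1/3·h[1] + 1/6·h[3] + 1/6·h[4] + 1/6·h[5]
  h[3] = 1 + 1/12·h[0] + 1/12·h[1] + 1/6·h[3] + 1/4·h[4] + 1/12·h[5]
  h[4] = 1 + 1/12·h[0] + 1/6·h[1] + 1/6·h[3] + 1/6·h[4] + 1/6·h[5]
  h[5] = 1 + 1/12·h[0] + 1/12·h[1] + 1/4·h[3] + 1/4·h[4] + 1/4·h[5]
Solving the 5×5 linear system over states ≠ 2 gives exactly h = [3868/631, 11704/1893, 0, 25960/5679, 29260/5679, 33748/5679] (h[2] = 0 is the target).

h = [6.1300, 6.1828, 0.0000, 4.5712, 5.1523, 5.9426]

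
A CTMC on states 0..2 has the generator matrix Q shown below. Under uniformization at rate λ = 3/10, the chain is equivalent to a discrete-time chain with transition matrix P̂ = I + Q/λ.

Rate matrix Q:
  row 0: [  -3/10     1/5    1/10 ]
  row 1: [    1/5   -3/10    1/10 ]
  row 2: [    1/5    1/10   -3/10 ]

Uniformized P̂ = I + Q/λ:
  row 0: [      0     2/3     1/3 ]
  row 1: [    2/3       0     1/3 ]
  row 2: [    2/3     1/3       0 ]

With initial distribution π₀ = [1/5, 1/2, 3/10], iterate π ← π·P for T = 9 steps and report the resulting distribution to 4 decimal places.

t=0: π = [0.2000, 0.5000, 0.3000]
t=1: π = [0.5333, 0.2333, 0.2333]
t=2: π = [0.3111, 0.4333, 0.2556]
t=3: π = [0.4593, 0.2926, 0.2481]
t=4: π = [0.3605, 0.3889, 0.2506]
t=5: π = [0.4263, 0.3239, 0.2498]
t=6: π = [0.3824, 0.3675, 0.2501]
t=7: π = [0.4117, 0.3383, 0.2500]
t=8: π = [0.3922, 0.3578, 0.2500]
t=9: π = [0.4052, 0.3448, 0.2500]

π = [0.4052, 0.3448, 0.2500]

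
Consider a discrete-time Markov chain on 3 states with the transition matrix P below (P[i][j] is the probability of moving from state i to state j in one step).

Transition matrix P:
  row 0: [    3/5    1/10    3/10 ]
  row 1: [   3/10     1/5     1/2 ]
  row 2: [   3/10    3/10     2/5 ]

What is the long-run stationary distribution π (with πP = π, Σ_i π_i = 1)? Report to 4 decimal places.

π = [0.4286, 0.1948, 0.3766]

Balance equations π_j = Σ_i π_i·P[i][j]:
  π_0 = 3/5·π_0 + 3/10·π_1 + 3/10·π_2
  π_1 = 1/10·π_0 + 1/5·π_1 + 3/10·π_2
  normalize: π_0 + π_1 + π_2 = 1
Solving the linear system gives exactly π = [3/7, 15/77, 29/77].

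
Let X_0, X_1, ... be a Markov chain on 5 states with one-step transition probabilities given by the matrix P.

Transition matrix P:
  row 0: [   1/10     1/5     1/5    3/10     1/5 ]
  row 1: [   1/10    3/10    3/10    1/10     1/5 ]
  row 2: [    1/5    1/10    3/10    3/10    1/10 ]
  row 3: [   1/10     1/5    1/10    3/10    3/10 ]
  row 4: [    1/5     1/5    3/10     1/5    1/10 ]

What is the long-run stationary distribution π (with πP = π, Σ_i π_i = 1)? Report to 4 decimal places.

Balance equations π_j = Σ_i π_i·P[i][j]:
  π_0 = 1/10·π_0 + 1/10·π_1 + 1/5·π_2 + 1/10·π_3 + 1/5·π_4
  π_1 = 1/5·π_0 + 3/10·π_1 + 1/10·π_2 + 1/5·π_3 + 1/5·π_4
  π_2 = 1/5·π_0 + 3/10·π_1 + 3/10·π_2 + 1/10·π_3 + 3/10·π_4
  π_3 = 3/10·π_0 + 1/10·π_1 + 3/10·π_2 + 3/10·π_3 + 1/5·π_4
  normalize: π_0 + π_1 + π_2 + π_3 + π_4 = 1
Solving the linear system gives exactly π = [1309/9221, 1806/9221, 2188/9221, 2237/9221, 1681/9221].

π = [0.1420, 0.1959, 0.2373, 0.2426, 0.1823]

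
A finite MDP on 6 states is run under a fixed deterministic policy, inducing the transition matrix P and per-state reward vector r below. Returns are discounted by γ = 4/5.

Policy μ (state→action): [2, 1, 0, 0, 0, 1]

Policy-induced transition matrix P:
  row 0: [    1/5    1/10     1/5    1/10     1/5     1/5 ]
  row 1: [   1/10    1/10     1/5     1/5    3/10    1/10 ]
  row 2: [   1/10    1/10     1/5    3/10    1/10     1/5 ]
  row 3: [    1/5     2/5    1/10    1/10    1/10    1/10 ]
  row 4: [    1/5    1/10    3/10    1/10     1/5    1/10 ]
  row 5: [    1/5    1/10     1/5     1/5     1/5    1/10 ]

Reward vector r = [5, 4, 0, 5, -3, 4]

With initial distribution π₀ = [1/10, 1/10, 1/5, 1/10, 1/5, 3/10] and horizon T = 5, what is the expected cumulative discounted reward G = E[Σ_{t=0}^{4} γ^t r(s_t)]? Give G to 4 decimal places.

t=0: π = [0.1000, 0.1000, 0.2000, 0.1000, 0.2000, 0.3000], E[r] = 2.0000, γ^t·E[r] = 2.000000, running G = 2.000000
t=1: π = [0.1700, 0.1300, 0.2100, 0.1800, 0.1800, 0.1300], E[r] = 2.2500, γ^t·E[r] = 1.800000, running G = 3.800000
t=2: π = [0.1660, 0.1540, 0.2000, 0.1680, 0.1740, 0.1380], E[r] = 2.3160, γ^t·E[r] = 1.482240, running G = 5.282240
t=3: π = [0.1646, 0.1504, 0.2006, 0.1692, 0.1786, 0.1366], E[r] = 2.2812, γ^t·E[r] = 1.167974, running G = 6.450214
t=4: π = [0.1649, 0.1508, 0.2009, 0.1688, 0.1781, 0.1365], E[r] = 2.2835, γ^t·E[r] = 0.935338, running G = 7.385552

G = 7.3856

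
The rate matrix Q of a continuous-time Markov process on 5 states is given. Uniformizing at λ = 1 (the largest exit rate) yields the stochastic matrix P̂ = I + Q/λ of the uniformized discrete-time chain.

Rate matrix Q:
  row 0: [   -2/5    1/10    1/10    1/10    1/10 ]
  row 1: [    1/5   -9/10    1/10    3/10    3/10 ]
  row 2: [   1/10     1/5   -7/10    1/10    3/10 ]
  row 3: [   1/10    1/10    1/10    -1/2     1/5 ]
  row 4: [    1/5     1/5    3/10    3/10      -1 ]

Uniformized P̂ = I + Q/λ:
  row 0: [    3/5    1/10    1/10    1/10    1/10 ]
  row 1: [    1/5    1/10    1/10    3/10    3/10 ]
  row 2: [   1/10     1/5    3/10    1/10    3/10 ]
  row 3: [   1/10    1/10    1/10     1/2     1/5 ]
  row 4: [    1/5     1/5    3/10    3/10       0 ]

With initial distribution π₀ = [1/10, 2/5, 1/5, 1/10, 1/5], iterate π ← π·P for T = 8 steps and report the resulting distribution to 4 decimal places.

π = [0.2605, 0.1338, 0.1675, 0.2681, 0.1701]

t=0: π = [0.1000, 0.4000, 0.2000, 0.1000, 0.2000]
t=1: π = [0.2100, 0.1400, 0.1800, 0.2600, 0.2100]
t=2: π = [0.2400, 0.1390, 0.1780, 0.2740, 0.1690]
t=3: π = [0.2508, 0.1347, 0.1694, 0.2712, 0.1739]
t=4: π = [0.2563, 0.1343, 0.1687, 0.2702, 0.1706]
t=5: π = [0.2586, 0.1339, 0.1678, 0.2691, 0.1706]
t=6: π = [0.2598, 0.1338, 0.1677, 0.2685, 0.1702]
t=7: π = [0.2603, 0.1338, 0.1676, 0.2682, 0.1701]
t=8: π = [0.2605, 0.1338, 0.1675, 0.2681, 0.1701]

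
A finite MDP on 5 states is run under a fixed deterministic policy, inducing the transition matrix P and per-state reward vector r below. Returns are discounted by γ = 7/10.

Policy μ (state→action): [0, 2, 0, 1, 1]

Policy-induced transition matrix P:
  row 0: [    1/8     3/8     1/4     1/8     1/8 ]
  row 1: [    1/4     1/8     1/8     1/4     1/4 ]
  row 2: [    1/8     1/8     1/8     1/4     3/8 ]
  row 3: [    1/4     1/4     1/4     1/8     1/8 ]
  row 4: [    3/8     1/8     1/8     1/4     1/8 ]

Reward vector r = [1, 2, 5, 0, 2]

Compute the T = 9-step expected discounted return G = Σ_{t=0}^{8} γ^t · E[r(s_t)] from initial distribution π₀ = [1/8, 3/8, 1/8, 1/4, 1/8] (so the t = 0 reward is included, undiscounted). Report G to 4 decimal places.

t=0: π = [0.1250, 0.3750, 0.1250, 0.2500, 0.1250], E[r] = 1.7500, γ^t·E[r] = 1.750000, running G = 1.750000
t=1: π = [0.2344, 0.1875, 0.1719, 0.2031, 0.2031], E[r] = 1.8750, γ^t·E[r] = 1.312500, running G = 3.062500
t=2: π = [0.2246, 0.2090, 0.1797, 0.1953, 0.1914], E[r] = 1.9238, γ^t·E[r] = 0.942676, running G = 4.005176
t=3: π = [0.2234, 0.2056, 0.1775, 0.1975, 0.1960], E[r] = 1.9141, γ^t·E[r] = 0.656523, running G = 4.661699
t=4: π = [0.2244, 0.2055, 0.1776, 0.1974, 0.1951], E[r] = 1.9137, γ^t·E[r] = 0.459471, running G = 5.121170
t=5: π = [0.2241, 0.2058, 0.1777, 0.1973, 0.1951], E[r] = 1.9145, γ^t·E[r] = 0.321767, running G = 5.442937
t=6: π = [0.2242, 0.2057, 0.1777, 0.1973, 0.1952], E[r] = 1.9142, γ^t·E[r] = 0.225207, running G = 5.668144
t=7: π = [0.2242, 0.2057, 0.1777, 0.1973, 0.1951], E[r] = 1.9143, γ^t·E[r] = 0.157647, running G = 5.825792
t=8: π = [0.2242, 0.2057, 0.1777, 0.1973, 0.1951], E[r] = 1.9143, γ^t·E[r] = 0.110354, running G = 5.936145

G = 5.9361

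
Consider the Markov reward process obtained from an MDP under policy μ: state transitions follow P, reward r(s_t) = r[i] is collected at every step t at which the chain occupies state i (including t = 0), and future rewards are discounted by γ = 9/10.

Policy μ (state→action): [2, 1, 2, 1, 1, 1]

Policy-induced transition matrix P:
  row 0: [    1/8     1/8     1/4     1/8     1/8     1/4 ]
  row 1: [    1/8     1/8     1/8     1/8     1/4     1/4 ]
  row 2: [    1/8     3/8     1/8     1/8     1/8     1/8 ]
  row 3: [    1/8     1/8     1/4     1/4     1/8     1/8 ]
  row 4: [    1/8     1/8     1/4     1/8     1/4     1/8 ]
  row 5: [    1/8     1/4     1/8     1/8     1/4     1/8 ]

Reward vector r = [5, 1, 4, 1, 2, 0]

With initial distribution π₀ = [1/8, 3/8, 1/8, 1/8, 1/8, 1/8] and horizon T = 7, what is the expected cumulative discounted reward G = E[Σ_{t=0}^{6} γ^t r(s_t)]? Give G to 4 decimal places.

t=0: π = [0.1250, 0.3750, 0.1250, 0.1250, 0.1250, 0.1250], E[r] = 1.8750, γ^t·E[r] = 1.875000, running G = 1.875000
t=1: π = [0.1250, 0.1719, 0.1719, 0.1406, 0.2031, 0.1875], E[r] = 2.0313, γ^t·E[r] = 1.828125, running G = 3.703125
t=2: π = [0.1250, 0.1914, 0.1836, 0.1426, 0.1953, 0.1621], E[r] = 2.0840, γ^t·E[r] = 1.688027, running G = 5.391152
t=3: π = [0.1250, 0.1912, 0.1829, 0.1428, 0.1936, 0.1646], E[r] = 2.0776, γ^t·E[r] = 1.514597, running G = 6.905750
t=4: π = [0.1250, 0.1913, 0.1827, 0.1429, 0.1937, 0.1645], E[r] = 2.0772, γ^t·E[r] = 1.362837, running G = 8.268587
t=5: π = [0.1250, 0.1912, 0.1827, 0.1429, 0.1937, 0.1645], E[r] = 2.0772, γ^t·E[r] = 1.226576, running G = 9.495163
t=6: π = [0.1250, 0.1912, 0.1827, 0.1429, 0.1937, 0.1645], E[r] = 2.0772, γ^t·E[r] = 1.103925, running G = 10.599088

G = 10.5991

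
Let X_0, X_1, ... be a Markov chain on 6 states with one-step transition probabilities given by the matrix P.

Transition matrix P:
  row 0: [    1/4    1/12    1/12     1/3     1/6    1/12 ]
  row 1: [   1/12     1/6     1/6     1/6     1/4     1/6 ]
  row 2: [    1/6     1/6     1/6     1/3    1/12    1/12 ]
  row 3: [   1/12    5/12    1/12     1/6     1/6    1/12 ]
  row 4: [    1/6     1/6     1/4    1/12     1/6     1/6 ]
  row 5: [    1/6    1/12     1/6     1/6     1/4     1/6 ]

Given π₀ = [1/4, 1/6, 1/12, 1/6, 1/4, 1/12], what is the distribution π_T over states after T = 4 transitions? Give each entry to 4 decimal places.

t=0: π = [0.2500, 0.1667, 0.0833, 0.1667, 0.2500, 0.0833]
t=1: π = [0.1597, 0.1806, 0.1528, 0.2014, 0.1806, 0.1250]
t=2: π = [0.1481, 0.1933, 0.1516, 0.2037, 0.1794, 0.1238]
t=3: π = [0.1459, 0.1949, 0.1523, 0.2017, 0.1805, 0.1247]
t=4: π = [0.1458, 0.1945, 0.1527, 0.2013, 0.1806, 0.1250]

π = [0.1458, 0.1945, 0.1527, 0.2013, 0.1806, 0.1250]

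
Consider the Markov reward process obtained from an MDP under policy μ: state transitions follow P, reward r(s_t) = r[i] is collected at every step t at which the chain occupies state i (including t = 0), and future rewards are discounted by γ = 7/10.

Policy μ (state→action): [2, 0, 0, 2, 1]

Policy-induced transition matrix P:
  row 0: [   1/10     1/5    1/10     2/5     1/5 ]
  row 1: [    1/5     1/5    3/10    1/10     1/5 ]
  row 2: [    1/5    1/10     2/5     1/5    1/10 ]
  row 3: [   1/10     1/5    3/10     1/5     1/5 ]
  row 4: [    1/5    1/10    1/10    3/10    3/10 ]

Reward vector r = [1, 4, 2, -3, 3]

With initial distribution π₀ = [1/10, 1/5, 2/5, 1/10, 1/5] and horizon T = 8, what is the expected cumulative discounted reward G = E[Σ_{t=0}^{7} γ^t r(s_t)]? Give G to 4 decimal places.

t=0: π = [0.1000, 0.2000, 0.4000, 0.1000, 0.2000], E[r] = 2.0000, γ^t·E[r] = 2.000000, running G = 2.000000
t=1: π = [0.1800, 0.1400, 0.2800, 0.2200, 0.1800], E[r] = 1.1800, γ^t·E[r] = 0.826000, running G = 2.826000
t=2: π = [0.1600, 0.1540, 0.2560, 0.2400, 0.1900], E[r] = 1.1380, γ^t·E[r] = 0.557620, running G = 3.383620
t=3: π = [0.1600, 0.1554, 0.2556, 0.2356, 0.1934], E[r] = 1.1662, γ^t·E[r] = 0.400007, running G = 3.783627
t=4: π = [0.1604, 0.1551, 0.2549, 0.2358, 0.1938], E[r] = 1.1645, γ^t·E[r] = 0.279606, running G = 4.063233
t=5: π = [0.1604, 0.1551, 0.2546, 0.2360, 0.1939], E[r] = 1.1640, γ^t·E[r] = 0.195634, running G = 4.258866
t=6: π = [0.1604, 0.1551, 0.2546, 0.2360, 0.1939], E[r] = 1.1641, γ^t·E[r] = 0.136955, running G = 4.395821
t=7: π = [0.1604, 0.1551, 0.2546, 0.2360, 0.1939], E[r] = 1.1641, γ^t·E[r] = 0.095869, running G = 4.491690

G = 4.4917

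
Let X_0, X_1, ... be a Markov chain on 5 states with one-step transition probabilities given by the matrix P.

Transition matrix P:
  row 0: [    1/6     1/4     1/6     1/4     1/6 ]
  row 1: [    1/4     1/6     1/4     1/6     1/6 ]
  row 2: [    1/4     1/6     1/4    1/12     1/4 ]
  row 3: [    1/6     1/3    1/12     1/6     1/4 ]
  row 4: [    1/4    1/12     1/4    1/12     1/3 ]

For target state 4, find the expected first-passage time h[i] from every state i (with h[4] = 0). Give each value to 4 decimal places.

h = [5.0624, 5.0597, 4.6677, 4.7031, 0.0000]

First-step conditioning: h[4] = 0; for i ≠ 4, h[i] = 1 + Σ_k P[i][k]·h[k].
  h[0] = 1 + 1/6·h[0] + 1/4·h[1] + 1/6·h[2] + 1/4·h[3]
  h[1] = 1 + 1/4·h[0] + 1/6·h[1] + 1/4·h[2] + 1/6·h[3]
  h[2] = 1 + 1/4·h[0] + 1/6·h[1] + 1/4·h[2] + 1/12·h[3]
  h[3] = 1 + 1/6·h[0] + 1/3·h[1] + 1/12·h[2] + 1/6·h[3]
Solving the 4×4 linear system over states ≠ 4 gives exactly h = [22320/4409, 22308/4409, 20580/4409, 20736/4409, 0] (h[4] = 0 is the target).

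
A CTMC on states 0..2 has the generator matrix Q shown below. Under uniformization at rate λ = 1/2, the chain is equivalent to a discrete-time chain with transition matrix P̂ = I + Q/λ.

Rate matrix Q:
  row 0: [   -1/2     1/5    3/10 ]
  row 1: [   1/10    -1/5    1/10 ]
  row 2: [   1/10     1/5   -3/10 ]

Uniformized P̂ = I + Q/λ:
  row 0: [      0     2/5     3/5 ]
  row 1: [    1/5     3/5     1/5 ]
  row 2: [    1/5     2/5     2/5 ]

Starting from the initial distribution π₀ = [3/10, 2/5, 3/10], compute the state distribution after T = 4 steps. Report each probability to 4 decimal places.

π = [0.1669, 0.4998, 0.3333]

t=0: π = [0.3000, 0.4000, 0.3000]
t=1: π = [0.1400, 0.4800, 0.3800]
t=2: π = [0.1720, 0.4960, 0.3320]
t=3: π = [0.1656, 0.4992, 0.3352]
t=4: π = [0.1669, 0.4998, 0.3333]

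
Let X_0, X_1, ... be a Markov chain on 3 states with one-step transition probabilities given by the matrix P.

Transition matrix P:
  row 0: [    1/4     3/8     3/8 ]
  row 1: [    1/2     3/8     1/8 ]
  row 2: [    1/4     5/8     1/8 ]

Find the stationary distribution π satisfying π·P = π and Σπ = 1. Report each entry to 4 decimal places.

π = [0.3571, 0.4286, 0.2143]

Balance equations π_j = Σ_i π_i·P[i][j]:
  π_0 = 1/4·π_0 + 1/2·π_1 + 1/4·π_2
  π_1 = 3/8·π_0 + 3/8·π_1 + 5/8·π_2
  normalize: π_0 + π_1 + π_2 = 1
Solving the linear system gives exactly π = [5/14, 3/7, 3/14].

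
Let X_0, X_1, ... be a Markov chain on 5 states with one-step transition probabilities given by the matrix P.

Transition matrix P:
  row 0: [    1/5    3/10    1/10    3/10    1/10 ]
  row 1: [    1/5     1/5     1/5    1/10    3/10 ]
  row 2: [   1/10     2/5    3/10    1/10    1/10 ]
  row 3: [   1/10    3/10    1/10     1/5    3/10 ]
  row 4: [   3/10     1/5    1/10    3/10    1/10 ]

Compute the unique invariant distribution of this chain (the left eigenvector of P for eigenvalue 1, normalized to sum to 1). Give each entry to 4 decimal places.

π = [0.1839, 0.2696, 0.1587, 0.1949, 0.1929]

Balance equations π_j = Σ_i π_i·P[i][j]:
  π_0 = 1/5·π_0 + 1/5·π_1 + 1/10·π_2 + 1/10·π_3 + 3/10·π_4
  π_1 = 3/10·π_0 + 1/5·π_1 + 2/5·π_2 + 3/10·π_3 + 1/5·π_4
  π_2 = 1/10·π_0 + 1/5·π_1 + 3/10·π_2 + 1/10·π_3 + 1/10·π_4
  π_3 = 3/10·π_0 + 1/10·π_1 + 1/10·π_2 + 1/5·π_3 + 3/10·π_4
  normalize: π_0 + π_1 + π_2 + π_3 + π_4 = 1
Solving the linear system gives exactly π = [893/4855, 1309/4855, 1541/9710, 946/4855, 1873/9710].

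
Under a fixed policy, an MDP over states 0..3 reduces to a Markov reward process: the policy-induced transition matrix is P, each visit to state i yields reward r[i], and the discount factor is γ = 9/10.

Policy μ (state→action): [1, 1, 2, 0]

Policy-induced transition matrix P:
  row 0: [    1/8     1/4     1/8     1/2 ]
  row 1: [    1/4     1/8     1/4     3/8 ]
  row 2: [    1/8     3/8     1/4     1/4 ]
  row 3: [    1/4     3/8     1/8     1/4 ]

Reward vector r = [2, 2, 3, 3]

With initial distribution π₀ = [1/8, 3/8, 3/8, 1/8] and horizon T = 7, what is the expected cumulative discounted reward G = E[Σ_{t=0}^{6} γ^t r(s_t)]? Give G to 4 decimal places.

t=0: π = [0.1250, 0.3750, 0.3750, 0.1250], E[r] = 2.5000, γ^t·E[r] = 2.500000, running G = 2.500000
t=1: π = [0.1875, 0.2656, 0.2188, 0.3281], E[r] = 2.5469, γ^t·E[r] = 2.292188, running G = 4.792188
t=2: π = [0.1992, 0.2852, 0.1855, 0.3301], E[r] = 2.5156, γ^t·E[r] = 2.037656, running G = 6.829844
t=3: π = [0.2019, 0.2788, 0.1838, 0.3354], E[r] = 2.5193, γ^t·E[r] = 1.836560, running G = 8.666404
t=4: π = [0.2018, 0.2801, 0.1828, 0.3353], E[r] = 2.5182, γ^t·E[r] = 1.652163, running G = 10.318567
t=5: π = [0.2019, 0.2798, 0.1829, 0.3355], E[r] = 2.5183, γ^t·E[r] = 1.487039, running G = 11.805607
t=6: π = [0.2019, 0.2798, 0.1828, 0.3355], E[r] = 2.5183, γ^t·E[r] = 1.338317, running G = 13.143924

G = 13.1439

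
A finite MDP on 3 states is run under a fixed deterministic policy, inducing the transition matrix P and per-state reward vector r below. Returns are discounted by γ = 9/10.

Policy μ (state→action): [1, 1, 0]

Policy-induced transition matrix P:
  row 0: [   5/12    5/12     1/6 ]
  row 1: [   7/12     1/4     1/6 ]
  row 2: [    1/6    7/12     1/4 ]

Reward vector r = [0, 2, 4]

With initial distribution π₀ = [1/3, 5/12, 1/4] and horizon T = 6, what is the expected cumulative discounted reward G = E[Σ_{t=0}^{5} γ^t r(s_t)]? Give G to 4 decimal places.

G = 7.3704

t=0: π = [0.3333, 0.4167, 0.2500], E[r] = 1.8333, γ^t·E[r] = 1.833333, running G = 1.833333
t=1: π = [0.4236, 0.3889, 0.1875], E[r] = 1.5278, γ^t·E[r] = 1.375000, running G = 3.208333
t=2: π = [0.4346, 0.3831, 0.1823], E[r] = 1.4954, γ^t·E[r] = 1.211250, running G = 4.419583
t=3: π = [0.4349, 0.3832, 0.1819], E[r] = 1.4938, γ^t·E[r] = 1.089000, running G = 5.508583
t=4: π = [0.4351, 0.3831, 0.1818], E[r] = 1.4935, γ^t·E[r] = 0.979889, running G = 6.488472
t=5: π = [0.4351, 0.3831, 0.1818], E[r] = 1.4935, γ^t·E[r] = 0.881903, running G = 7.370376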